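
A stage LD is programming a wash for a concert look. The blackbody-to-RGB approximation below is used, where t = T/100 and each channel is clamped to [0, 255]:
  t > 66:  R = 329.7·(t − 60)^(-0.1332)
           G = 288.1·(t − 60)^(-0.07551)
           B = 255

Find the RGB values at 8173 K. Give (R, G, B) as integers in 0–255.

(219, 228, 255)

t = 8173/100 = 81.73; the t > 66 branch applies.
R = 329.7·(81.73 − 60)^(-0.1332) = 329.7·21.73^(-0.1332) = 329.7·0.66360 = 218.788.
G = 288.1·(81.73 − 60)^(-0.07551) = 288.1·21.73^(-0.07551) = 288.1·0.79257 = 228.340.
B = 255 by definition for t > 66.
Rounded: (219, 228, 255).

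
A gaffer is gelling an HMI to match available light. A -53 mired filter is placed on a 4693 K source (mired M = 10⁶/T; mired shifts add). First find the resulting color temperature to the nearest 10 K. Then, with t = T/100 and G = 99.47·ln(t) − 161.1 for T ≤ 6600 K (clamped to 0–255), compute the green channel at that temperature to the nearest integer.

M_in = 10⁶/4693 = 213.08; M_out = 213.08 + (-53) = 160.08.
T_out = 10⁶/160.08 = 6246.7 K → 6250 K; t = 62.5.
G = 99.47·ln 62.5 − 161.1 = 99.47·4.1352 − 161.1 = 250.225.
Rounded: 250.

250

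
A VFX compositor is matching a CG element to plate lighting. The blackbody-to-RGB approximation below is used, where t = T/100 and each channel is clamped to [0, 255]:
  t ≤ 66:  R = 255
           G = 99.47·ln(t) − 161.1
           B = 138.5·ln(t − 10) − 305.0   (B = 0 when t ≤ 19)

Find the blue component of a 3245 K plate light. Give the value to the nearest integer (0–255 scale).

t = 3245/100 = 32.45; the t ≤ 66 branch applies.
B = 138.5·ln(32.45 − 10) − 305.0 = 138.5·ln 22.45 − 305.0 = 138.5·3.1113 − 305.0 = 125.914.
Rounded: 126.

126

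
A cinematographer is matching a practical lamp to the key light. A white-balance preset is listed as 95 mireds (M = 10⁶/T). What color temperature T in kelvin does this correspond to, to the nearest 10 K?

T = 10⁶ / 95 = 10526.32 K → 10530 K.

10530 K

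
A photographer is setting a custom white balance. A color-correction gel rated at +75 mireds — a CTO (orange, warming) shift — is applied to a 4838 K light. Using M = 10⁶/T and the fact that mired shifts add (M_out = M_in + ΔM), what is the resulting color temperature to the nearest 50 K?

M_in = 10⁶/4838 = 206.70 mireds.
M_out = 206.70 + (+75) = 281.70 mireds.
T_out = 10⁶/281.70 = 3549.9 K → 3550 K.

3550 K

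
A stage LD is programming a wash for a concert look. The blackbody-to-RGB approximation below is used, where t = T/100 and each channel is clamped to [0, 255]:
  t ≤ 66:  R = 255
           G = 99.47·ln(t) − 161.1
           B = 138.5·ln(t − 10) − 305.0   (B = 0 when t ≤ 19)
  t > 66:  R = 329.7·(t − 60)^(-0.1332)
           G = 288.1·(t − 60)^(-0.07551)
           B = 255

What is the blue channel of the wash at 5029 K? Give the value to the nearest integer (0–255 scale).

207

t = 5029/100 = 50.29; the t ≤ 66 branch applies.
B = 138.5·ln(50.29 − 10) − 305.0 = 138.5·ln 40.29 − 305.0 = 138.5·3.6961 − 305.0 = 206.910.
Rounded: 207.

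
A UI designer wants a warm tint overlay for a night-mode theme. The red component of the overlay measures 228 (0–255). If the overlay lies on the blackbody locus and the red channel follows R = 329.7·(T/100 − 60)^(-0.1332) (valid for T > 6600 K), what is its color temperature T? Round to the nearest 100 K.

7600 K

(t − 60)^(-0.1332) = 228/329.7 = 0.69154.
t − 60 = 0.69154^(1/-0.1332) = 0.69154^(-7.508) = 15.943, so t = 75.943.
T = 100·t = 7594 K → 7600 K to the nearest 100 K.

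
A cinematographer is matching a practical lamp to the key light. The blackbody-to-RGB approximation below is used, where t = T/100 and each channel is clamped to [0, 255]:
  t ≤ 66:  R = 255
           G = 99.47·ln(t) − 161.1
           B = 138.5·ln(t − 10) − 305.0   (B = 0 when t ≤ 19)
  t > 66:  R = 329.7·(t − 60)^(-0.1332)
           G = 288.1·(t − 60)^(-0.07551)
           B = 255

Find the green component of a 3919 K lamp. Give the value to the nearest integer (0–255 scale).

t = 3919/100 = 39.19; the t ≤ 66 branch applies.
G = 99.47·ln 39.19 − 161.1 = 99.47·3.6684 − 161.1 = 203.798.
Rounded: 204.

204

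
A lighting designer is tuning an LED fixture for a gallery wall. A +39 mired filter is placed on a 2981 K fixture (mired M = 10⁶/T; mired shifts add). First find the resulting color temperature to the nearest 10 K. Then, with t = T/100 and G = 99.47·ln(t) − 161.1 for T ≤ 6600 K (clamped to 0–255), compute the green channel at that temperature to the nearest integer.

M_in = 10⁶/2981 = 335.46; M_out = 335.46 + (+39) = 374.46.
T_out = 10⁶/374.46 = 2670.5 K → 2670 K; t = 26.7.
G = 99.47·ln 26.7 − 161.1 = 99.47·3.2847 − 161.1 = 165.625.
Rounded: 166.

166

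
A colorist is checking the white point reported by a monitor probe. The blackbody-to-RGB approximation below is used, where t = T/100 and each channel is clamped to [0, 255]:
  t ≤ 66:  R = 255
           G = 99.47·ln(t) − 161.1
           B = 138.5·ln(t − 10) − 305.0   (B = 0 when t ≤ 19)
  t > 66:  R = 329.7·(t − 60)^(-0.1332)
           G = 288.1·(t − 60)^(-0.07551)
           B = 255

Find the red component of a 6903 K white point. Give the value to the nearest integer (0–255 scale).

t = 6903/100 = 69.03; the t > 66 branch applies.
R = 329.7·(69.03 − 60)^(-0.1332) = 329.7·9.03^(-0.1332) = 329.7·0.74594 = 245.936.
Rounded: 246.

246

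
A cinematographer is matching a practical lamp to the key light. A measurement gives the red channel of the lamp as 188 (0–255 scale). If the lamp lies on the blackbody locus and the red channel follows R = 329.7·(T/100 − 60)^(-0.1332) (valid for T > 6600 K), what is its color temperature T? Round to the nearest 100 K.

(t − 60)^(-0.1332) = 188/329.7 = 0.57022.
t − 60 = 0.57022^(1/-0.1332) = 0.57022^(-7.508) = 67.848, so t = 127.848.
T = 100·t = 12785 K → 12800 K to the nearest 100 K.

12800 K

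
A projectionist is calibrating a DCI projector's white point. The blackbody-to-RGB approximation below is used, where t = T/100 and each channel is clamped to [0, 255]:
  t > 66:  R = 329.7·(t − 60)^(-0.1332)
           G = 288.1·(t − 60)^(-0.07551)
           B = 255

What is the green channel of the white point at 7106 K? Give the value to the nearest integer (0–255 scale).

t = 7106/100 = 71.06; the t > 66 branch applies.
G = 288.1·(71.06 − 60)^(-0.07551) = 288.1·11.06^(-0.07551) = 288.1·0.83404 = 240.286.
Rounded: 240.

240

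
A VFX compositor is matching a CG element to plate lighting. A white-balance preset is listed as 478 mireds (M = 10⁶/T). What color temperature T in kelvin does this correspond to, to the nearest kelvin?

T = 10⁶ / 478 = 2092.05 K → 2092 K.

2092 K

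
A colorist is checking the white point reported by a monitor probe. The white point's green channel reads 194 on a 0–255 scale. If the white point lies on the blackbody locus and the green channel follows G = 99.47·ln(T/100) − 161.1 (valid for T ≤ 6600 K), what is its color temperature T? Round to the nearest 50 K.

ln t = (194 + 161.1) / 99.47 = 3.5699.
t = e^3.5699 = 35.514.
T = 100·t = 3551 K → 3550 K to the nearest 50 K.

3550 K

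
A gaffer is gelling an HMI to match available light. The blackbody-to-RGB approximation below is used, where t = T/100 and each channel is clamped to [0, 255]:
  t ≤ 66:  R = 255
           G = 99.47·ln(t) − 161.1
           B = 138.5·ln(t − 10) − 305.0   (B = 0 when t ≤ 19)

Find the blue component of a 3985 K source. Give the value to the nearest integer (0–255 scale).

t = 3985/100 = 39.85; the t ≤ 66 branch applies.
B = 138.5·ln(39.85 − 10) − 305.0 = 138.5·ln 29.85 − 305.0 = 138.5·3.3962 − 305.0 = 165.372.
Rounded: 165.

165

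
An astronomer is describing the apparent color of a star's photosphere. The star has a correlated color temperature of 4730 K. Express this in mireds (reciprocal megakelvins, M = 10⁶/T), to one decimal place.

M = 10⁶ / 4730 = 211.416 → 211.4 mireds.

211.4 mireds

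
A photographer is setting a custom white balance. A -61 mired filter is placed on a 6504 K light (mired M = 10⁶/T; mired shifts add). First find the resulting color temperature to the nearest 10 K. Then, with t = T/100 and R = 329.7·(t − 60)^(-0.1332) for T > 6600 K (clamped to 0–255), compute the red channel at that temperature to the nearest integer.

M_in = 10⁶/6504 = 153.75; M_out = 153.75 + (-61) = 92.75.
T_out = 10⁶/92.75 = 10781.5 K → 10780 K; t = 107.8.
R = 329.7·(107.8 − 60)^(-0.1332) = 329.7·47.8^(-0.1332) = 329.7·0.59745 = 196.979.
Rounded: 197.

197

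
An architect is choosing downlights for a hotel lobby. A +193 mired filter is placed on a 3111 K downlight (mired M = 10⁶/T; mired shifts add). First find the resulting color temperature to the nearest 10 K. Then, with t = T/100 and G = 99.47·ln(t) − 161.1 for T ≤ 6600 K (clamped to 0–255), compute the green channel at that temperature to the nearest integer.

M_in = 10⁶/3111 = 321.44; M_out = 321.44 + (+193) = 514.44.
T_out = 10⁶/514.44 = 1943.9 K → 1940 K; t = 19.4.
G = 99.47·ln 19.4 − 161.1 = 99.47·2.9653 − 161.1 = 133.856.
Rounded: 134.

134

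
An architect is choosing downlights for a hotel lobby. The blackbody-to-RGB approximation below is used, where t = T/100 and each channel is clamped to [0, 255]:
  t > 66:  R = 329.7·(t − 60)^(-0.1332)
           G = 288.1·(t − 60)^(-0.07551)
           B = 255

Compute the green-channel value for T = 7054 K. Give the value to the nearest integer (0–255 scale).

241

t = 7054/100 = 70.54; the t > 66 branch applies.
G = 288.1·(70.54 − 60)^(-0.07551) = 288.1·10.54^(-0.07551) = 288.1·0.83708 = 241.162.
Rounded: 241.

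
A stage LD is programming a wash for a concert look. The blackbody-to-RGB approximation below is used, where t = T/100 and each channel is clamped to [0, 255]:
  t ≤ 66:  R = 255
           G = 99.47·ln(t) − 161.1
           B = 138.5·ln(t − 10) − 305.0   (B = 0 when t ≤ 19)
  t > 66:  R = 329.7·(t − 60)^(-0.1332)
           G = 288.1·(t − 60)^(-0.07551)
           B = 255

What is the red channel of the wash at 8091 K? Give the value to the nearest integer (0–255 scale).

t = 8091/100 = 80.91; the t > 66 branch applies.
R = 329.7·(80.91 − 60)^(-0.1332) = 329.7·20.91^(-0.1332) = 329.7·0.66700 = 219.911.
Rounded: 220.

220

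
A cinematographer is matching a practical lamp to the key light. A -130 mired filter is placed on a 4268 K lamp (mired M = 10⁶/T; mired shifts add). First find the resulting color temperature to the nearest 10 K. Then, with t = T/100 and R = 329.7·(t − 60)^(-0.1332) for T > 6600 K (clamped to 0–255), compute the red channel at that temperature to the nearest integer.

205

M_in = 10⁶/4268 = 234.30; M_out = 234.30 + (-130) = 104.30.
T_out = 10⁶/104.30 = 9587.6 K → 9590 K; t = 95.9.
R = 329.7·(95.9 − 60)^(-0.1332) = 329.7·35.9^(-0.1332) = 329.7·0.62067 = 204.635.
Rounded: 205.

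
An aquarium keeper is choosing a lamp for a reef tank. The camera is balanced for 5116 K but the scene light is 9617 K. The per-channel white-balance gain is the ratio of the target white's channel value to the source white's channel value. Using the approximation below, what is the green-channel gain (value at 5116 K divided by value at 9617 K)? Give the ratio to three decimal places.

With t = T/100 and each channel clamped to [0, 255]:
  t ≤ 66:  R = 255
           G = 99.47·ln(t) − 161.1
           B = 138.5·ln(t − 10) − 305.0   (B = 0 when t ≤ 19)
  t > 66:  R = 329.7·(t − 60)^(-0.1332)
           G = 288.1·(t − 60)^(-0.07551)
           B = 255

At 9617 K (t = 96.17):
  G = 288.1·(96.17 − 60)^(-0.07551) = 288.1·36.17^(-0.07551) = 288.1·0.76266 = 219.721.
At 5116 K (t = 51.16):
  G = 99.47·ln 51.16 − 161.1 = 99.47·3.9350 − 161.1 = 230.310.
Gain = 230.310 / 219.721 = 1.0482 → 1.048.

1.048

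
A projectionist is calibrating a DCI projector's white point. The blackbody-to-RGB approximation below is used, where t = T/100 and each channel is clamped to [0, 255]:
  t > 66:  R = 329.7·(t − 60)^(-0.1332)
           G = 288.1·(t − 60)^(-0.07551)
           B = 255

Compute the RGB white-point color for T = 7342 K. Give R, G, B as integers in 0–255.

R=233, G=237, B=255

t = 7342/100 = 73.42; the t > 66 branch applies.
R = 329.7·(73.42 − 60)^(-0.1332) = 329.7·13.42^(-0.1332) = 329.7·0.70759 = 233.293.
G = 288.1·(73.42 − 60)^(-0.07551) = 288.1·13.42^(-0.07551) = 288.1·0.82195 = 236.803.
B = 255 by definition for t > 66.
Rounded: (233, 237, 255).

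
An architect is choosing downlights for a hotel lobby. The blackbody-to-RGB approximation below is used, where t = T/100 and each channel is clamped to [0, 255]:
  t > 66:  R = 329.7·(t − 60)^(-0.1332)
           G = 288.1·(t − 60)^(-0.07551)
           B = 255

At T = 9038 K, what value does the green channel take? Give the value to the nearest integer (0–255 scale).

223

t = 9038/100 = 90.38; the t > 66 branch applies.
G = 288.1·(90.38 − 60)^(-0.07551) = 288.1·30.38^(-0.07551) = 288.1·0.77277 = 222.635.
Rounded: 223.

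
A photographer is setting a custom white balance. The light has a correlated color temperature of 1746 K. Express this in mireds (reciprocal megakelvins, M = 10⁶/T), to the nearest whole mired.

573 mireds

M = 10⁶ / 1746 = 572.738 → 573 mireds.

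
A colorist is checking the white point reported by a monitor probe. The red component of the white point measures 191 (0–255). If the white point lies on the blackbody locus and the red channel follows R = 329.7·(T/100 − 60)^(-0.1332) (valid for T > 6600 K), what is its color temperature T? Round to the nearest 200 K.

12000 K

(t − 60)^(-0.1332) = 191/329.7 = 0.57931.
t − 60 = 0.57931^(1/-0.1332) = 0.57931^(-7.508) = 60.245, so t = 120.245.
T = 100·t = 12025 K → 12000 K to the nearest 200 K.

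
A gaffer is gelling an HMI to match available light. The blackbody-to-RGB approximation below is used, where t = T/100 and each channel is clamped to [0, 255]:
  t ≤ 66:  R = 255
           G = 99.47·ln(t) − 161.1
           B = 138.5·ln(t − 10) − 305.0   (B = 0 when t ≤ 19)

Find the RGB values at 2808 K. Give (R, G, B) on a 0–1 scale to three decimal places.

(1.000, 0.669, 0.376)

t = 2808/100 = 28.08; the t ≤ 66 branch applies.
R = 255 by definition for t ≤ 66.
G = 99.47·ln 28.08 − 161.1 = 99.47·3.3351 − 161.1 = 170.638.
B = 138.5·ln(28.08 − 10) − 305.0 = 138.5·ln 18.08 − 305.0 = 138.5·2.8948 − 305.0 = 95.931.
Dividing each by 255: (1.0000, 0.6692, 0.3762) → (1.000, 0.669, 0.376).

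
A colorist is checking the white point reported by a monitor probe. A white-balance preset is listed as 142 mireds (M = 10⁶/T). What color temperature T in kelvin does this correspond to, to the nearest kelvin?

7042 K

T = 10⁶ / 142 = 7042.25 K → 7042 K.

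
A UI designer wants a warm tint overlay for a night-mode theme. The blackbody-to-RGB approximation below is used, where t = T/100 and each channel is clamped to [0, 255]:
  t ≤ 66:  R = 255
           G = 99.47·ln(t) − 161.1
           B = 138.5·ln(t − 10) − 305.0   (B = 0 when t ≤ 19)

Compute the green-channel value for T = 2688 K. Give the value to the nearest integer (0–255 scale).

166

t = 2688/100 = 26.88; the t ≤ 66 branch applies.
G = 99.47·ln 26.88 − 161.1 = 99.47·3.2914 − 161.1 = 166.294.
Rounded: 166.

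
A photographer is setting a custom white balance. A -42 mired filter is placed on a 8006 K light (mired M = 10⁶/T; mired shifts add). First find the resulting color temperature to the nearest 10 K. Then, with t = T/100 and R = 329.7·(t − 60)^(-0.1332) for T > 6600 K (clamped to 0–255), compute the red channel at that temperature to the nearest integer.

M_in = 10⁶/8006 = 124.91; M_out = 124.91 + (-42) = 82.91.
T_out = 10⁶/82.91 = 12061.8 K → 12060 K; t = 120.6.
R = 329.7·(120.6 − 60)^(-0.1332) = 329.7·60.6^(-0.1332) = 329.7·0.57886 = 190.851.
Rounded: 191.

191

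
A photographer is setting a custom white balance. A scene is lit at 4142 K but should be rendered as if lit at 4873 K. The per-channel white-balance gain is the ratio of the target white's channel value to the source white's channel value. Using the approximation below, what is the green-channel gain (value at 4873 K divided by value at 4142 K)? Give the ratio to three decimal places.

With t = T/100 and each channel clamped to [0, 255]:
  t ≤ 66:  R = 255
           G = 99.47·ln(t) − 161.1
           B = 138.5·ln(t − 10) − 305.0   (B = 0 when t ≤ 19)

At 4142 K (t = 41.42):
  G = 99.47·ln 41.42 − 161.1 = 99.47·3.7238 − 161.1 = 209.303.
At 4873 K (t = 48.73):
  G = 99.47·ln 48.73 − 161.1 = 99.47·3.8863 − 161.1 = 225.470.
Gain = 225.470 / 209.303 = 1.0772 → 1.077.

1.077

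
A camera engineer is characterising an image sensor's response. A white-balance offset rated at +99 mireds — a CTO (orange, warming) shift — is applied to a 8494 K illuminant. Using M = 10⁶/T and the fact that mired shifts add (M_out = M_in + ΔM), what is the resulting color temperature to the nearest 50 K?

M_in = 10⁶/8494 = 117.73 mireds.
M_out = 117.73 + (+99) = 216.73 mireds.
T_out = 10⁶/216.73 = 4614.0 K → 4600 K.

4600 K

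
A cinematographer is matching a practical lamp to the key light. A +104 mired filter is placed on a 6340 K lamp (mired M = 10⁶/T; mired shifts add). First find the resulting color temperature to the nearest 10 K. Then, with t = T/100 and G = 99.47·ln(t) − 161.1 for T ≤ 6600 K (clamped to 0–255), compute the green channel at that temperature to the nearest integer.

201

M_in = 10⁶/6340 = 157.73; M_out = 157.73 + (+104) = 261.73.
T_out = 10⁶/261.73 = 3820.8 K → 3820 K; t = 38.2.
G = 99.47·ln 38.2 − 161.1 = 99.47·3.6428 − 161.1 = 201.253.
Rounded: 201.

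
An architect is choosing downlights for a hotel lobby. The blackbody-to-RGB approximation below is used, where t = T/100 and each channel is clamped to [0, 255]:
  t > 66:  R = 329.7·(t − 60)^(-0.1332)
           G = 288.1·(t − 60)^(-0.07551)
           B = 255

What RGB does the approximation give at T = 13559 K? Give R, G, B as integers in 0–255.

t = 13559/100 = 135.59; the t > 66 branch applies.
R = 329.7·(135.59 − 60)^(-0.1332) = 329.7·75.59^(-0.1332) = 329.7·0.56207 = 185.314.
G = 288.1·(135.59 − 60)^(-0.07551) = 288.1·75.59^(-0.07551) = 288.1·0.72137 = 207.826.
B = 255 by definition for t > 66.
Rounded: (185, 208, 255).

R=185, G=208, B=255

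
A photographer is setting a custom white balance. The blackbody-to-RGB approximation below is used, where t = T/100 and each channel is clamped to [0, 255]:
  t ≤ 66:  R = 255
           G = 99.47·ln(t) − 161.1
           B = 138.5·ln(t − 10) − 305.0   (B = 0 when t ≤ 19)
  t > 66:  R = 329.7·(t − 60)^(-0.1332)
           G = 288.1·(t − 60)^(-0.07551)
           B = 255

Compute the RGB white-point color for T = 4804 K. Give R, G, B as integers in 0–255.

t = 4804/100 = 48.04; the t ≤ 66 branch applies.
R = 255 by definition for t ≤ 66.
G = 99.47·ln 48.04 − 161.1 = 99.47·3.8720 − 161.1 = 224.051.
B = 138.5·ln(48.04 − 10) − 305.0 = 138.5·ln 38.04 − 305.0 = 138.5·3.6386 − 305.0 = 198.951.
Rounded: (255, 224, 199).

R=255, G=224, B=199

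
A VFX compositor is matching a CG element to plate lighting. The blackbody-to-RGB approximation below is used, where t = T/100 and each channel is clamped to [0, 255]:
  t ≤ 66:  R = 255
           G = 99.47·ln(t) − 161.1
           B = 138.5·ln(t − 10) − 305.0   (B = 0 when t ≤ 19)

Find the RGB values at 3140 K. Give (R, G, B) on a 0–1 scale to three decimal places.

t = 3140/100 = 31.4; the t ≤ 66 branch applies.
R = 255 by definition for t ≤ 66.
G = 99.47·ln 31.4 − 161.1 = 99.47·3.4468 − 161.1 = 181.754.
B = 138.5·ln(31.4 − 10) − 305.0 = 138.5·ln 21.4 − 305.0 = 138.5·3.0634 − 305.0 = 119.280.
Dividing each by 255: (1.0000, 0.7128, 0.4678) → (1.000, 0.713, 0.468).

(1.000, 0.713, 0.468)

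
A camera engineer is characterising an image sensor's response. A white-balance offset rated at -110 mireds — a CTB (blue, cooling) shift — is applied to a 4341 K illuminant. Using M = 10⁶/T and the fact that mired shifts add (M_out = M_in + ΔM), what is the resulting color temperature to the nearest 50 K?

8300 K

M_in = 10⁶/4341 = 230.36 mireds.
M_out = 230.36 + (-110) = 120.36 mireds.
T_out = 10⁶/120.36 = 8308.3 K → 8300 K.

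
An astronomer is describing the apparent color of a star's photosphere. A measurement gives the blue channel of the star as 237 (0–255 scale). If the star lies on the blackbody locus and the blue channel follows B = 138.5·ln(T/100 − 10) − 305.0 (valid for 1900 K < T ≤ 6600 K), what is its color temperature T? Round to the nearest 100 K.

ln(t − 10) = (237 + 305.0) / 138.5 = 3.9134.
t − 10 = e^3.9134 = 50.067, so t = 60.067.
T = 100·t = 6007 K → 6000 K to the nearest 100 K.

6000 K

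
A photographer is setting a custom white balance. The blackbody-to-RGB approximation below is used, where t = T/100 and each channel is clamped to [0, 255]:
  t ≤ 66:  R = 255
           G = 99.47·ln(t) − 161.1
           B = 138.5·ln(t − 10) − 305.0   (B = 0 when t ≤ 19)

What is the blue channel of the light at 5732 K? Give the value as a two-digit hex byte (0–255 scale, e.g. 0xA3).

0xE5

t = 5732/100 = 57.32; the t ≤ 66 branch applies.
B = 138.5·ln(57.32 − 10) − 305.0 = 138.5·ln 47.32 − 305.0 = 138.5·3.8569 − 305.0 = 229.185.
Rounded: 229; in hex, 0xE5.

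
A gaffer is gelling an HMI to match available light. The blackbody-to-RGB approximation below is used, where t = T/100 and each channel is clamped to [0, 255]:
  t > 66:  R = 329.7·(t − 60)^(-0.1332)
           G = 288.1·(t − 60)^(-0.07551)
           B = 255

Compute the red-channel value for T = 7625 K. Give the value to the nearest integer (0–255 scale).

t = 7625/100 = 76.25; the t > 66 branch applies.
R = 329.7·(76.25 − 60)^(-0.1332) = 329.7·16.25^(-0.1332) = 329.7·0.68979 = 227.422.
Rounded: 227.

227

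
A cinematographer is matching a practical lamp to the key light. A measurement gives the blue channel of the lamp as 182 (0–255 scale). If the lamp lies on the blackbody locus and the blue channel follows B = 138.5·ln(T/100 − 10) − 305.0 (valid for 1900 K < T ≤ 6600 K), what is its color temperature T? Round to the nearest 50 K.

4350 K

ln(t − 10) = (182 + 305.0) / 138.5 = 3.5162.
t − 10 = e^3.5162 = 33.658, so t = 43.658.
T = 100·t = 4366 K → 4350 K to the nearest 50 K.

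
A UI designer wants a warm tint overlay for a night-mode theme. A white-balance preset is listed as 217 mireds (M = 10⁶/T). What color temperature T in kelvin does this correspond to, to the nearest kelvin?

4608 K

T = 10⁶ / 217 = 4608.29 K → 4608 K.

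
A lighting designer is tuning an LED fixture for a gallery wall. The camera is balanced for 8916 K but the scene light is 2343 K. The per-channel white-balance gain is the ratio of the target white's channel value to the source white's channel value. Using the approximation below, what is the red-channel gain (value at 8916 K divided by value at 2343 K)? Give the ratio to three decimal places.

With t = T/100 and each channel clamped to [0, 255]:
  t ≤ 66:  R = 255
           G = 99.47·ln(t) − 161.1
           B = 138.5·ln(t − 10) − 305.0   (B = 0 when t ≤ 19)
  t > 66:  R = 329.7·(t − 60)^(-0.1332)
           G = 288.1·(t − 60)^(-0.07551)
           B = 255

0.825

At 2343 K (t = 23.43):
  R = 255 by definition for t ≤ 66.
At 8916 K (t = 89.16):
  R = 329.7·(89.16 − 60)^(-0.1332) = 329.7·29.16^(-0.1332) = 329.7·0.63810 = 210.382.
Gain = 210.382 / 255.000 = 0.8250 → 0.825.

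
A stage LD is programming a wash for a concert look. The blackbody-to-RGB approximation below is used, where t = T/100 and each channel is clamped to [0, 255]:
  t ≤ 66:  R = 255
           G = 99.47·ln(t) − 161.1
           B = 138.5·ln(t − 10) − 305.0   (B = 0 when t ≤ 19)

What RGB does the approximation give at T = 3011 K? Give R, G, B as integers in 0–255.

t = 3011/100 = 30.11; the t ≤ 66 branch applies.
R = 255 by definition for t ≤ 66.
G = 99.47·ln 30.11 − 161.1 = 99.47·3.4049 − 161.1 = 177.581.
B = 138.5·ln(30.11 − 10) − 305.0 = 138.5·ln 20.11 − 305.0 = 138.5·3.0012 − 305.0 = 110.669.
Rounded: (255, 178, 111).

R=255, G=178, B=111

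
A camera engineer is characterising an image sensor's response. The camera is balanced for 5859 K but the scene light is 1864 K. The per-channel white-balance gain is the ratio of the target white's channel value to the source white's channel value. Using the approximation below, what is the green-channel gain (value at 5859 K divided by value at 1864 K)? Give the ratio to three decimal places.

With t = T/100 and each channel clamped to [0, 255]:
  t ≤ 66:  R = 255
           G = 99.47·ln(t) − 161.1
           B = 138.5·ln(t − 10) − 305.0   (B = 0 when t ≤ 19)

1.877

At 1864 K (t = 18.64):
  G = 99.47·ln 18.64 − 161.1 = 99.47·2.9253 − 161.1 = 129.881.
At 5859 K (t = 58.59):
  G = 99.47·ln 58.59 − 161.1 = 99.47·4.0706 − 161.1 = 243.799.
Gain = 243.799 / 129.881 = 1.8771 → 1.877.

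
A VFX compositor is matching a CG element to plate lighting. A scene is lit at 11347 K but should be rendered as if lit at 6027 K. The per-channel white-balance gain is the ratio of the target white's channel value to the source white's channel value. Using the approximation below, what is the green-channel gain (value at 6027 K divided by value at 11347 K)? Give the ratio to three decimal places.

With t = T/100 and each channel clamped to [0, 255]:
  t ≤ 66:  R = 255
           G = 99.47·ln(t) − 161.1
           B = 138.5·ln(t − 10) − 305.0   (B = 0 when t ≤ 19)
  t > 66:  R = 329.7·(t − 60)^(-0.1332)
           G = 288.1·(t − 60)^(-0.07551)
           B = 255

1.156

At 11347 K (t = 113.47):
  G = 288.1·(113.47 − 60)^(-0.07551) = 288.1·53.47^(-0.07551) = 288.1·0.74047 = 213.331.
At 6027 K (t = 60.27):
  G = 99.47·ln 60.27 − 161.1 = 99.47·4.0988 − 161.1 = 246.611.
Gain = 246.611 / 213.331 = 1.1560 → 1.156.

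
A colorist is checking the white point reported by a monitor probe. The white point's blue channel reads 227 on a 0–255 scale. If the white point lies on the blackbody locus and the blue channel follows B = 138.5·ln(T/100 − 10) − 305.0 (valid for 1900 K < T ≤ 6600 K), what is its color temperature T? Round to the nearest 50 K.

5650 K

ln(t − 10) = (227 + 305.0) / 138.5 = 3.8412.
t − 10 = e^3.8412 = 46.579, so t = 56.579.
T = 100·t = 5658 K → 5650 K to the nearest 50 K.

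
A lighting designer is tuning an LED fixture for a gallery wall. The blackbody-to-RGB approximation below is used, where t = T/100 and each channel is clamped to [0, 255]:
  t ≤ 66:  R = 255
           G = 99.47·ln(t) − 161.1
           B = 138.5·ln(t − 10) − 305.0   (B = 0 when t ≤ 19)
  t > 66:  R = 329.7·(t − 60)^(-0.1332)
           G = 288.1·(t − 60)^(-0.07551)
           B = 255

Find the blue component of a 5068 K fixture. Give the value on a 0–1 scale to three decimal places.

0.817

t = 5068/100 = 50.68; the t ≤ 66 branch applies.
B = 138.5·ln(50.68 − 10) − 305.0 = 138.5·ln 40.68 − 305.0 = 138.5·3.7057 − 305.0 = 208.245.
On a 0–1 scale: 208.245/255 = 0.8166 → 0.817.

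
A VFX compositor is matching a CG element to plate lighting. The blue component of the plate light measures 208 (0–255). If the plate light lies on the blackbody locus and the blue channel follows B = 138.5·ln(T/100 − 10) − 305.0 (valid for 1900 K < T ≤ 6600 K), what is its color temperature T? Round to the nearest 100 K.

ln(t − 10) = (208 + 305.0) / 138.5 = 3.7040.
t − 10 = e^3.7040 = 40.608, so t = 50.608.
T = 100·t = 5061 K → 5100 K to the nearest 100 K.

5100 K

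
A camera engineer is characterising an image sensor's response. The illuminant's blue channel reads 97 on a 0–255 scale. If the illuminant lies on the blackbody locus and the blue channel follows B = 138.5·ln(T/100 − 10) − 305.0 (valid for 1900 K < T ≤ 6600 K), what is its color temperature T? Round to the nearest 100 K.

2800 K

ln(t − 10) = (97 + 305.0) / 138.5 = 2.9025.
t − 10 = e^2.9025 = 18.220, so t = 28.220.
T = 100·t = 2822 K → 2800 K to the nearest 100 K.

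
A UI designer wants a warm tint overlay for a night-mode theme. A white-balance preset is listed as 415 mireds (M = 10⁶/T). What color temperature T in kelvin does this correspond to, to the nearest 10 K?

2410 K

T = 10⁶ / 415 = 2409.64 K → 2410 K.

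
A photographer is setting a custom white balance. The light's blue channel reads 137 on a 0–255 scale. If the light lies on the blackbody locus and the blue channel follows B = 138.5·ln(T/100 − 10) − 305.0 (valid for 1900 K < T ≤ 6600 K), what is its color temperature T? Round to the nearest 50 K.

3450 K

ln(t − 10) = (137 + 305.0) / 138.5 = 3.1913.
t − 10 = e^3.1913 = 24.321, so t = 34.321.
T = 100·t = 3432 K → 3450 K to the nearest 50 K.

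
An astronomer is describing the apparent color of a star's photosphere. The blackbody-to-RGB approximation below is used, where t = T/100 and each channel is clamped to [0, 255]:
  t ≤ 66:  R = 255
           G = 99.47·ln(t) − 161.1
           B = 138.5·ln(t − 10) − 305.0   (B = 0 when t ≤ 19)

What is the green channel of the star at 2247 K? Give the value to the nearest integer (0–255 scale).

t = 2247/100 = 22.47; the t ≤ 66 branch applies.
G = 99.47·ln 22.47 − 161.1 = 99.47·3.1122 − 161.1 = 148.469.
Rounded: 148.

148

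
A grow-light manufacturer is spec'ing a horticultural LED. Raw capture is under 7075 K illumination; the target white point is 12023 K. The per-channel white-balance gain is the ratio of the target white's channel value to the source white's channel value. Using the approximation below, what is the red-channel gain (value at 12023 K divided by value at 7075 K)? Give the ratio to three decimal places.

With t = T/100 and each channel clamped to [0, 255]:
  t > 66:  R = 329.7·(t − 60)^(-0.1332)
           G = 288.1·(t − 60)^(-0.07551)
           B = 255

At 7075 K (t = 70.75):
  R = 329.7·(70.75 − 60)^(-0.1332) = 329.7·10.75^(-0.1332) = 329.7·0.72881 = 240.290.
At 12023 K (t = 120.23):
  R = 329.7·(120.23 − 60)^(-0.1332) = 329.7·60.23^(-0.1332) = 329.7·0.57933 = 191.006.
Gain = 191.006 / 240.290 = 0.7949 → 0.795.

0.795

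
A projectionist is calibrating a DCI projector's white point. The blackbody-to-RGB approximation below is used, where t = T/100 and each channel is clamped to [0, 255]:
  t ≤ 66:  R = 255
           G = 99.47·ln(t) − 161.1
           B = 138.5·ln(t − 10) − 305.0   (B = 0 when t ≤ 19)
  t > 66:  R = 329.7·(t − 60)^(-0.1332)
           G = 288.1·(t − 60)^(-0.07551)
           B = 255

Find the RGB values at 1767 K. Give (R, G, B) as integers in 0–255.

t = 1767/100 = 17.67; the t ≤ 66 branch applies.
R = 255 by definition for t ≤ 66.
G = 99.47·ln 17.67 − 161.1 = 99.47·2.8719 − 161.1 = 124.565.
t = 17.67 ≤ 19, so B = 0.
Rounded: (255, 125, 0).

(255, 125, 0)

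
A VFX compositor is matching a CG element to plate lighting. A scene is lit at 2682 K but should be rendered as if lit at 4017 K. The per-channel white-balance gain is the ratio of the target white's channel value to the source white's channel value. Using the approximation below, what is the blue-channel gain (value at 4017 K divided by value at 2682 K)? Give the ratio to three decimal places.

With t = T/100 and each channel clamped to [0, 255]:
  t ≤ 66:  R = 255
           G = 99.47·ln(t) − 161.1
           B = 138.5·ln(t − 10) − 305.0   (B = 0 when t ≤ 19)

At 2682 K (t = 26.82):
  B = 138.5·ln(26.82 − 10) − 305.0 = 138.5·ln 16.82 − 305.0 = 138.5·2.8226 − 305.0 = 85.926.
At 4017 K (t = 40.17):
  B = 138.5·ln(40.17 − 10) − 305.0 = 138.5·ln 30.17 − 305.0 = 138.5·3.4068 − 305.0 = 166.848.
Gain = 166.848 / 85.926 = 1.9418 → 1.942.

1.942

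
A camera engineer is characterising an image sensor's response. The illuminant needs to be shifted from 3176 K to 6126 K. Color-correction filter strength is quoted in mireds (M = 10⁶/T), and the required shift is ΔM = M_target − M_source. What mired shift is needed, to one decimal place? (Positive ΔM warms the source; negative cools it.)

-151.6 mireds

M_source = 10⁶/3176 = 314.861; M_target = 10⁶/6126 = 163.239.
ΔM = 163.239 − 314.861 = -151.623 → -151.6 mireds, a cooling shift.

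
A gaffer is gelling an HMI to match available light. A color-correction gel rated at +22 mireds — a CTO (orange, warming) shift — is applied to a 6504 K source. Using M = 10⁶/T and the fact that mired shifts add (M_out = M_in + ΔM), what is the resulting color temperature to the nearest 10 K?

M_in = 10⁶/6504 = 153.75 mireds.
M_out = 153.75 + (+22) = 175.75 mireds.
T_out = 10⁶/175.75 = 5689.9 K → 5690 K.

5690 K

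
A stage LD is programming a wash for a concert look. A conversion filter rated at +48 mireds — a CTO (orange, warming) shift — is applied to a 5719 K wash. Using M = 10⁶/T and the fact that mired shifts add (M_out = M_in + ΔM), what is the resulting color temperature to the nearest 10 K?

M_in = 10⁶/5719 = 174.86 mireds.
M_out = 174.86 + (+48) = 222.86 mireds.
T_out = 10⁶/222.86 = 4487.2 K → 4490 K.

4490 K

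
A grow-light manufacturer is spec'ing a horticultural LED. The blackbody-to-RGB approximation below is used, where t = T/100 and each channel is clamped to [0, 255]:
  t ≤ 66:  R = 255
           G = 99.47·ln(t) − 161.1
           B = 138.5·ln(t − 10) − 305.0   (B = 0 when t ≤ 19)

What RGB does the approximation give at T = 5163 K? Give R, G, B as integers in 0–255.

t = 5163/100 = 51.63; the t ≤ 66 branch applies.
R = 255 by definition for t ≤ 66.
G = 99.47·ln 51.63 − 161.1 = 99.47·3.9441 − 161.1 = 231.220.
B = 138.5·ln(51.63 − 10) − 305.0 = 138.5·ln 41.63 − 305.0 = 138.5·3.7288 − 305.0 = 211.442.
Rounded: (255, 231, 211).

R=255, G=231, B=211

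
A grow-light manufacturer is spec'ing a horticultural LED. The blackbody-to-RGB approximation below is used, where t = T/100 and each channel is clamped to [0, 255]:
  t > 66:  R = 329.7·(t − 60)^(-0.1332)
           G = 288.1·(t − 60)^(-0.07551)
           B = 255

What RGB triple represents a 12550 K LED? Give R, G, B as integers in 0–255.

t = 12550/100 = 125.5; the t > 66 branch applies.
R = 329.7·(125.5 − 60)^(-0.1332) = 329.7·65.5^(-0.1332) = 329.7·0.57290 = 188.884.
G = 288.1·(125.5 − 60)^(-0.07551) = 288.1·65.5^(-0.07551) = 288.1·0.72922 = 210.087.
B = 255 by definition for t > 66.
Rounded: (189, 210, 255).

R=189, G=210, B=255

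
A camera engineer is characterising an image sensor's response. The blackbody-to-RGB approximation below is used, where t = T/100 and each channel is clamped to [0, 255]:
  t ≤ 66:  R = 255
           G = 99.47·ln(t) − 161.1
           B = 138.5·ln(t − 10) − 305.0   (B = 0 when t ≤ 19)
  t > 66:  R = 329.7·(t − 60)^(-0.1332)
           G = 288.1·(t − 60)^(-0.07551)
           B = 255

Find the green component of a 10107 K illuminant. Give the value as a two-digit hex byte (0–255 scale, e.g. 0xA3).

t = 10107/100 = 101.07; the t > 66 branch applies.
G = 288.1·(101.07 − 60)^(-0.07551) = 288.1·41.07^(-0.07551) = 288.1·0.75538 = 217.624.
Rounded: 218; in hex, 0xDA.

0xDA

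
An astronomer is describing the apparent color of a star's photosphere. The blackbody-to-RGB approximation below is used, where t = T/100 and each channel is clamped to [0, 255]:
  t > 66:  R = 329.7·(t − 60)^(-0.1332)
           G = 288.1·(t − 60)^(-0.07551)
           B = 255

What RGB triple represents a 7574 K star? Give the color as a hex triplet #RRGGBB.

t = 7574/100 = 75.74; the t > 66 branch applies.
R = 329.7·(75.74 − 60)^(-0.1332) = 329.7·15.74^(-0.1332) = 329.7·0.69272 = 228.390.
G = 288.1·(75.74 − 60)^(-0.07551) = 288.1·15.74^(-0.07551) = 288.1·0.81211 = 233.969.
B = 255 by definition for t > 66.
Rounded: (228, 234, 255).
In hex: #E4EAFF.

#E4EAFF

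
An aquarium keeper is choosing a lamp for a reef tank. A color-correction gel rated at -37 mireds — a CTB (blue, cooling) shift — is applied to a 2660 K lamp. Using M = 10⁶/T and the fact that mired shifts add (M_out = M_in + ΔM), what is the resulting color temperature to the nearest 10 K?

M_in = 10⁶/2660 = 375.94 mireds.
M_out = 375.94 + (-37) = 338.94 mireds.
T_out = 10⁶/338.94 = 2950.4 K → 2950 K.

2950 K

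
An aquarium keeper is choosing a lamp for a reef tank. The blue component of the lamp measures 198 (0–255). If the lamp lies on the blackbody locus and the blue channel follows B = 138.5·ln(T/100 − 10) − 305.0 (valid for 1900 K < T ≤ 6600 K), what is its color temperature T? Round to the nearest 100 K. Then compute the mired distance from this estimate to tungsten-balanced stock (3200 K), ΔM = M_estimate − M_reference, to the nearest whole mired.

-104 mireds

ln(t − 10) = (198 + 305.0) / 138.5 = 3.6318.
t − 10 = e^3.6318 = 37.780, so t = 47.780.
T = 100·t = 4778 K → 4800 K to the nearest 100 K.
M_estimate = 10⁶/4800 = 208.33; M_reference = 10⁶/3200 = 312.50.
ΔM = 208.33 − 312.50 = -104.17 → -104 mireds.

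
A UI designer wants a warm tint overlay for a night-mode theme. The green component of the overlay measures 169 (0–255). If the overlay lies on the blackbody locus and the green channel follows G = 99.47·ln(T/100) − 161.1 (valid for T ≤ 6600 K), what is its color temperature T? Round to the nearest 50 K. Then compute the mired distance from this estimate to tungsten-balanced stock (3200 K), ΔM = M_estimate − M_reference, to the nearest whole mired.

+51 mireds

ln t = (169 + 161.1) / 99.47 = 3.3186.
t = e^3.3186 = 27.621.
T = 100·t = 2762 K → 2750 K to the nearest 50 K.
M_estimate = 10⁶/2750 = 363.64; M_reference = 10⁶/3200 = 312.50.
ΔM = 363.64 − 312.50 = 51.14 → +51 mireds.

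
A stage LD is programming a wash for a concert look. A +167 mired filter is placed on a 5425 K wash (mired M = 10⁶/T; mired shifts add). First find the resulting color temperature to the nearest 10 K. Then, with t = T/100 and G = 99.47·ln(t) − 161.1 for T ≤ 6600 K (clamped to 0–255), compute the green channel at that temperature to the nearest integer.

172

M_in = 10⁶/5425 = 184.33; M_out = 184.33 + (+167) = 351.33.
T_out = 10⁶/351.33 = 2846.3 K → 2850 K; t = 28.5.
G = 99.47·ln 28.5 − 161.1 = 99.47·3.3499 − 161.1 = 172.115.
Rounded: 172.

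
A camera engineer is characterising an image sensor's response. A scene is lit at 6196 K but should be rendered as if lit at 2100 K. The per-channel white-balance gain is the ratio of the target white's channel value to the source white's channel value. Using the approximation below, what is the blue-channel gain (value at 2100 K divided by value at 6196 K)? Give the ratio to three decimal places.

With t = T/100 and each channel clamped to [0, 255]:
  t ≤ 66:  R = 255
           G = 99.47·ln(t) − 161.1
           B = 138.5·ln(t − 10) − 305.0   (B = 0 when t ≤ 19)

0.112

At 6196 K (t = 61.96):
  B = 138.5·ln(61.96 − 10) − 305.0 = 138.5·ln 51.96 − 305.0 = 138.5·3.9505 − 305.0 = 242.141.
At 2100 K (t = 21):
  B = 138.5·ln(21 − 10) − 305.0 = 138.5·ln 11 − 305.0 = 138.5·2.3979 − 305.0 = 27.108.
Gain = 27.108 / 242.141 = 0.1120 → 0.112.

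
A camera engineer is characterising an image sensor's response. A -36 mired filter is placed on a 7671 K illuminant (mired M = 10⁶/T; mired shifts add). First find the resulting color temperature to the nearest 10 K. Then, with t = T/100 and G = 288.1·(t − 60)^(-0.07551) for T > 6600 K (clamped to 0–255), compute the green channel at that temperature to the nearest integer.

216

M_in = 10⁶/7671 = 130.36; M_out = 130.36 + (-36) = 94.36.
T_out = 10⁶/94.36 = 10597.6 K → 10600 K; t = 106.
G = 288.1·(106 − 60)^(-0.07551) = 288.1·46^(-0.07551) = 288.1·0.74894 = 215.769.
Rounded: 216.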